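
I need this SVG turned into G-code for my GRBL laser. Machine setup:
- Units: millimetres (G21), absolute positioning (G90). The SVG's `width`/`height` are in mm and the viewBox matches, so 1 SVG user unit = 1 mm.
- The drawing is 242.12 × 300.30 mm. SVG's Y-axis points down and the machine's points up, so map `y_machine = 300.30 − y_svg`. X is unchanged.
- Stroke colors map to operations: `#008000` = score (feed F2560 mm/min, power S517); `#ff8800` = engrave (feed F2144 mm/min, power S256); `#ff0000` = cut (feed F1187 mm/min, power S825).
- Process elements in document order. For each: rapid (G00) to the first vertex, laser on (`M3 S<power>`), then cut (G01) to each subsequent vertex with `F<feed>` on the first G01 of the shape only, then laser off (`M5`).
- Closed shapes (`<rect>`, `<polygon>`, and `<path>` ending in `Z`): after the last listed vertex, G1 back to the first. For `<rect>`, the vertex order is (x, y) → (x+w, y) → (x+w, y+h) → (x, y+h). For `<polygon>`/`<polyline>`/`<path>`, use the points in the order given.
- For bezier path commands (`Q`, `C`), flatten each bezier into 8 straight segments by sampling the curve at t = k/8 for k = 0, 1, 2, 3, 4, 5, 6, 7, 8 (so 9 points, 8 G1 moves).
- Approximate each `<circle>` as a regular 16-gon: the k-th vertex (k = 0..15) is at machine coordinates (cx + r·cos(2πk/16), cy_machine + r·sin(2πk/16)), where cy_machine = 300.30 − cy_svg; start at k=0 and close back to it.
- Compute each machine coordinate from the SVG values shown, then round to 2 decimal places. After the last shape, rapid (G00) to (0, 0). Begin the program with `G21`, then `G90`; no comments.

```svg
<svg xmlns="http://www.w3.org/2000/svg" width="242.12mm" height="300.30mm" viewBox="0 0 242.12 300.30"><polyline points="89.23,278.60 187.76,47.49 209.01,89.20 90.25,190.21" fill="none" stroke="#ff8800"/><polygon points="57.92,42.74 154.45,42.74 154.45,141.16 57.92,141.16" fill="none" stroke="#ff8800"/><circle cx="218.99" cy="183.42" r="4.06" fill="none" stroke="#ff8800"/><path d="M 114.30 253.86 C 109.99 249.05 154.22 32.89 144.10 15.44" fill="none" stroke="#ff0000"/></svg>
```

1 u = 1 mm; y_m = 300.30 − y.

[1] `<polyline>` open polyline, #ff8800→engrave S256 F2144: (89.23,21.70) → (187.76,252.81) → (209.01,211.10) → (90.25,110.09)

[2] `<polygon>` rectangle, #ff8800→engrave S256 F2144: (57.92,257.56) → (154.45,257.56) → (154.45,159.14) → (57.92,159.14) → (57.92,257.56) (closed)

[3] `<circle>` circle, #ff8800→engrave S256 F2144: (223.05,116.88) → (222.74,118.43) → (221.86,119.75) → (220.54,120.63) → (218.99,120.94) → (217.44,120.63) → (216.12,119.75) → (215.24,118.43) → (214.93,116.88) → (215.24,115.33) → (216.12,114.01) → (217.44,113.13) → (218.99,112.82) → (220.54,113.13) → (221.86,114.01) → (222.74,115.33) → (223.05,116.88) (closed)

[4] `<path>` cubic bezier, #ff0000→cut S825 F1187: (114.30,46.44) → (114.76,57.35) → (118.56,83.27) → (124.50,119.39) → (131.38,160.91) → (137.98,203.02) → (143.11,240.92) → (145.55,269.80) → (144.10,284.86)

G21
G90
G00 X89.23 Y21.70
M3 S256
G01 X187.76 Y252.81 F2144
G01 X209.01 Y211.10
G01 X90.25 Y110.09
M5
G00 X57.92 Y257.56
M3 S256
G01 X154.45 Y257.56 F2144
G01 X154.45 Y159.14
G01 X57.92 Y159.14
G01 X57.92 Y257.56
M5
G00 X223.05 Y116.88
M3 S256
G01 X222.74 Y118.43 F2144
G01 X221.86 Y119.75
G01 X220.54 Y120.63
G01 X218.99 Y120.94
G01 X217.44 Y120.63
G01 X216.12 Y119.75
G01 X215.24 Y118.43
G01 X214.93 Y116.88
G01 X215.24 Y115.33
G01 X216.12 Y114.01
G01 X217.44 Y113.13
G01 X218.99 Y112.82
G01 X220.54 Y113.13
G01 X221.86 Y114.01
G01 X222.74 Y115.33
G01 X223.05 Y116.88
M5
G00 X114.30 Y46.44
M3 S825
G01 X114.76 Y57.35 F1187
G01 X118.56 Y83.27
G01 X124.50 Y119.39
G01 X131.38 Y160.91
G01 X137.98 Y203.02
G01 X143.11 Y240.92
G01 X145.55 Y269.80
G01 X144.10 Y284.86
M5
G00 X0.00 Y0.00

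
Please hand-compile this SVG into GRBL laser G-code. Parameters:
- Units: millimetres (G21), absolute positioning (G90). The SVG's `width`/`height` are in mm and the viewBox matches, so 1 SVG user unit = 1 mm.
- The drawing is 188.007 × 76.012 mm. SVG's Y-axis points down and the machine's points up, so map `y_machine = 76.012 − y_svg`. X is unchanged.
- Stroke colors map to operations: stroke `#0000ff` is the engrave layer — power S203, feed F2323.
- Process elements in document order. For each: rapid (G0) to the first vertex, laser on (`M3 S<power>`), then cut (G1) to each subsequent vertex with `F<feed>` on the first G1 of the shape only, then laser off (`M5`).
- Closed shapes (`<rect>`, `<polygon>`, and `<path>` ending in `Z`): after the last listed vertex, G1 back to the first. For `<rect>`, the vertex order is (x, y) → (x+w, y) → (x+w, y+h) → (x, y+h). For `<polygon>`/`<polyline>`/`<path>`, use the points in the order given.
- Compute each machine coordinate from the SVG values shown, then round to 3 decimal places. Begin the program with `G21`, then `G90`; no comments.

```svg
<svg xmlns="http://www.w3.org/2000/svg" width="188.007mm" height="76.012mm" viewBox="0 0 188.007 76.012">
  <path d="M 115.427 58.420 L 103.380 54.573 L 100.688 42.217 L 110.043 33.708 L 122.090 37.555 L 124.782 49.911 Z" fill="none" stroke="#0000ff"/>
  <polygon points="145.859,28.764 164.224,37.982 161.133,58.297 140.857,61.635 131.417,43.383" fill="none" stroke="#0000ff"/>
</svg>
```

viewBox `0 0 188.007 76.012` with mm width/height → 1 unit = 1 mm. Flip: y_m = 76.012 − y_svg.

**Shape 1** — `<path>` regular polygon, stroke `#0000ff` → engrave (S203, F2323). Machine vertices: (115.427,17.592) → (103.380,21.439) → (100.688,33.795) → (110.043,42.304) → (122.090,38.457) → (124.782,26.101) → (115.427,17.592). Closed: final G1 returns to the first vertex.

**Shape 2** — `<polygon>` regular polygon, stroke `#0000ff` → engrave (S203, F2323). Machine vertices: (145.859,47.248) → (164.224,38.030) → (161.133,17.715) → (140.857,14.377) → (131.417,32.629) → (145.859,47.248). Closed: final G1 returns to the first vertex.

G21
G90
G0 X115.427 Y17.592
M3 S203
G1 X103.380 Y21.439 F2323
G1 X100.688 Y33.795
G1 X110.043 Y42.304
G1 X122.090 Y38.457
G1 X124.782 Y26.101
G1 X115.427 Y17.592
M5
G0 X145.859 Y47.248
M3 S203
G1 X164.224 Y38.030 F2323
G1 X161.133 Y17.715
G1 X140.857 Y14.377
G1 X131.417 Y32.629
G1 X145.859 Y47.248
M5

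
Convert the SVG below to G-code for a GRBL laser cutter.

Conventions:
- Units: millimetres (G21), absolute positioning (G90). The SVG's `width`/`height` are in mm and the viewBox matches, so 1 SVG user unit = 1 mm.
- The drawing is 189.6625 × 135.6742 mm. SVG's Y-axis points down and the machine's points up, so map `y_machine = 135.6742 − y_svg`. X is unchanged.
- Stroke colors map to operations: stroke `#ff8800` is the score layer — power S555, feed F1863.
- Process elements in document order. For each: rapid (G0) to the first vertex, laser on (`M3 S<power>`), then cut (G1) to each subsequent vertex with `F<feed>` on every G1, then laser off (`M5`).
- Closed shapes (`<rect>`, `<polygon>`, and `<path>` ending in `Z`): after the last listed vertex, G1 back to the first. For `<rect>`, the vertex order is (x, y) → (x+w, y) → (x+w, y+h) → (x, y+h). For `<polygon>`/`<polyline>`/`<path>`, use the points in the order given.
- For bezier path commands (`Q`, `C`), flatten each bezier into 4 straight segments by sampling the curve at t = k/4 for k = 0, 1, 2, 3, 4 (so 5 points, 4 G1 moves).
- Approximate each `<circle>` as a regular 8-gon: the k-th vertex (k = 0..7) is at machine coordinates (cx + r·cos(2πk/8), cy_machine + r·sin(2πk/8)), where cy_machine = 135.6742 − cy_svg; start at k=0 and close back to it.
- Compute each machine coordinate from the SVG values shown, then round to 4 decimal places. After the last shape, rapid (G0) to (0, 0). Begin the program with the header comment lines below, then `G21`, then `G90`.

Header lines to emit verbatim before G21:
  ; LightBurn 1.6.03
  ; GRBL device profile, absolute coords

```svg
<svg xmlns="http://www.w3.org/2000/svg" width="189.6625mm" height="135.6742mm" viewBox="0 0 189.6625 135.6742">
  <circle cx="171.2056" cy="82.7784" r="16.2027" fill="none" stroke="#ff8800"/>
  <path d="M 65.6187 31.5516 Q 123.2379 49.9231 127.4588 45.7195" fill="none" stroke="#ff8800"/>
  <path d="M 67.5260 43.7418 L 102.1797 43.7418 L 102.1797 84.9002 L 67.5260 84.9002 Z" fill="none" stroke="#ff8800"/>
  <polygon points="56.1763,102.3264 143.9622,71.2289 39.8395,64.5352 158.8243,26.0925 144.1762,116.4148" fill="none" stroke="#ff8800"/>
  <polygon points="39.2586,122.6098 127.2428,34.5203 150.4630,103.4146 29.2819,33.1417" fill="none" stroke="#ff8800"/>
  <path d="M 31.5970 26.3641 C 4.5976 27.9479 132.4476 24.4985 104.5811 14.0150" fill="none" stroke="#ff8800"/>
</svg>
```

1 u = 1 mm; y_m = 135.6742 − y.

[1] `<circle>` circle, #ff8800→score S555 F1863: (187.4083,52.8958) → (182.6626,64.3528) → (171.2056,69.0985) → (159.7486,64.3528) → (155.0029,52.8958) → (159.7486,41.4388) → (171.2056,36.6931) → (182.6626,41.4388) → (187.4083,52.8958) (closed)

[2] `<path>` quadratic bezier, #ff8800→score S555 F1863: (65.6187,104.1226) → (91.0909,96.3478) → (109.8883,91.3949) → (122.0110,89.2638) → (127.4588,89.9547)

[3] `<path>` rectangle, #ff8800→score S555 F1863: (67.5260,91.9324) → (102.1797,91.9324) → (102.1797,50.7740) → (67.5260,50.7740) → (67.5260,91.9324) (closed)

[4] `<polygon>` closed polygon, #ff8800→score S555 F1863: (56.1763,33.3478) → (143.9622,64.4453) → (39.8395,71.1390) → (158.8243,109.5817) → (144.1762,19.2594) → (56.1763,33.3478) (closed)

[5] `<polygon>` closed polygon, #ff8800→score S555 F1863: (39.2586,13.0644) → (127.2428,101.1539) → (150.4630,32.2596) → (29.2819,102.5325) → (39.2586,13.0644) (closed)

[6] `<path>` cubic bezier, #ff8800→score S555 F1863: (31.5970,109.3101) → (35.5291,109.0972) → (68.4142,110.9594) → (101.1367,115.0842) → (104.5811,121.6592)

; LightBurn 1.6.03
; GRBL device profile, absolute coords
G21
G90
G0 X187.4083 Y52.8958
M3 S555
G1 X182.6626 Y64.3528 F1863
G1 X171.2056 Y69.0985 F1863
G1 X159.7486 Y64.3528 F1863
G1 X155.0029 Y52.8958 F1863
G1 X159.7486 Y41.4388 F1863
G1 X171.2056 Y36.6931 F1863
G1 X182.6626 Y41.4388 F1863
G1 X187.4083 Y52.8958 F1863
M5
G0 X65.6187 Y104.1226
M3 S555
G1 X91.0909 Y96.3478 F1863
G1 X109.8883 Y91.3949 F1863
G1 X122.0110 Y89.2638 F1863
G1 X127.4588 Y89.9547 F1863
M5
G0 X67.5260 Y91.9324
M3 S555
G1 X102.1797 Y91.9324 F1863
G1 X102.1797 Y50.7740 F1863
G1 X67.5260 Y50.7740 F1863
G1 X67.5260 Y91.9324 F1863
M5
G0 X56.1763 Y33.3478
M3 S555
G1 X143.9622 Y64.4453 F1863
G1 X39.8395 Y71.1390 F1863
G1 X158.8243 Y109.5817 F1863
G1 X144.1762 Y19.2594 F1863
G1 X56.1763 Y33.3478 F1863
M5
G0 X39.2586 Y13.0644
M3 S555
G1 X127.2428 Y101.1539 F1863
G1 X150.4630 Y32.2596 F1863
G1 X29.2819 Y102.5325 F1863
G1 X39.2586 Y13.0644 F1863
M5
G0 X31.5970 Y109.3101
M3 S555
G1 X35.5291 Y109.0972 F1863
G1 X68.4142 Y110.9594 F1863
G1 X101.1367 Y115.0842 F1863
G1 X104.5811 Y121.6592 F1863
M5
G0 X0.0000 Y0.0000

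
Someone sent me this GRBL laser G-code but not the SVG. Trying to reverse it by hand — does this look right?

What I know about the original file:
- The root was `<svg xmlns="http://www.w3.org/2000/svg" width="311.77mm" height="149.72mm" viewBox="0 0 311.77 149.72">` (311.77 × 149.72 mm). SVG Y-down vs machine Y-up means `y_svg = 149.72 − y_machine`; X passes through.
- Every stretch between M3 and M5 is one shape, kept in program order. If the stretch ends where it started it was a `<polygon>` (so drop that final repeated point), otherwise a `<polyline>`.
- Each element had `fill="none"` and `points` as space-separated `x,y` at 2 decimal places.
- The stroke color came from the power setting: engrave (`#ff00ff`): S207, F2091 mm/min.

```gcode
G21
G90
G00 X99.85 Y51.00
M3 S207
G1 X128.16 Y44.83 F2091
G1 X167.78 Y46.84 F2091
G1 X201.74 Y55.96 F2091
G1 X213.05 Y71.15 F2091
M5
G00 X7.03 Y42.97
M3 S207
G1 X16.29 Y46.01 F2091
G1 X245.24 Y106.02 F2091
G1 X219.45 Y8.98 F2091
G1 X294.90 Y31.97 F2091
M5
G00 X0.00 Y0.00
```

<svg xmlns="http://www.w3.org/2000/svg" width="311.77mm" height="149.72mm" viewBox="0 0 311.77 149.72">
  <polyline points="99.85,98.72 128.16,104.89 167.78,102.88 201.74,93.76 213.05,78.57" fill="none" stroke="#ff00ff"/>
  <polyline points="7.03,106.75 16.29,103.71 245.24,43.70 219.45,140.74 294.90,117.75" fill="none" stroke="#ff00ff"/>
</svg>

y_svg = 149.72 − y_m. Every run uses S207, so all elements get stroke `#ff00ff` (engrave).

[1] open run; points: 99.85,98.72 128.16,104.89 167.78,102.88 201.74,93.76 213.05,78.57

[2] open run; points: 7.03,106.75 16.29,103.71 245.24,43.70 219.45,140.74 294.90,117.75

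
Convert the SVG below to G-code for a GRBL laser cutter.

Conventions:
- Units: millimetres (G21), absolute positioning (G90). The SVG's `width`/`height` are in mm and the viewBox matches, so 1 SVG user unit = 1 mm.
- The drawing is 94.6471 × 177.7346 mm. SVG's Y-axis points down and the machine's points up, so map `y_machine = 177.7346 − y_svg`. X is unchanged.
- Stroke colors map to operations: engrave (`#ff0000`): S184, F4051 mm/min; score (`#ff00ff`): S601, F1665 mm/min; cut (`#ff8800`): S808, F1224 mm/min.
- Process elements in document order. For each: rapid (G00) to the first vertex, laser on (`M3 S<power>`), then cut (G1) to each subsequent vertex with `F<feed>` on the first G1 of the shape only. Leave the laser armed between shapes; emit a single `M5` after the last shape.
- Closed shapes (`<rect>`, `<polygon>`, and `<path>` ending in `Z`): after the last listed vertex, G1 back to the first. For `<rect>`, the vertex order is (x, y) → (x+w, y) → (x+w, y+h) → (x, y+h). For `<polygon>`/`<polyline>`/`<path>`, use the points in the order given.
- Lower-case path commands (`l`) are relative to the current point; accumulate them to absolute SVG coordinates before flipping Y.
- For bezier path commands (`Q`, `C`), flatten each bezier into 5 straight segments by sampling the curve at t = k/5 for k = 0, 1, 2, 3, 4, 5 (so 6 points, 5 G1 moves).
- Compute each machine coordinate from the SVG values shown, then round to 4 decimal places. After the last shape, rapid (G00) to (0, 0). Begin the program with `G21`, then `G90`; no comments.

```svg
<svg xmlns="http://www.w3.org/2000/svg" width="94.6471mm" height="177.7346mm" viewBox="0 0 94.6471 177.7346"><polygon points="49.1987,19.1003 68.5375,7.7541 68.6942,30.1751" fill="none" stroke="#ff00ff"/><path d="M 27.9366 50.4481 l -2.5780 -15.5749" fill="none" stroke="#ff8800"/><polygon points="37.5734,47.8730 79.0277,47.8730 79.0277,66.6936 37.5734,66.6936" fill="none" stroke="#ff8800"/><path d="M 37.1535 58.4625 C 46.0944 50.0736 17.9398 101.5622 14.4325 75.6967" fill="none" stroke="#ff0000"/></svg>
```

G21
G90
G00 X49.1987 Y158.6343
M3 S601
G1 X68.5375 Y169.9805 F1665
G1 X68.6942 Y147.5595
G1 X49.1987 Y158.6343
G00 X27.9366 Y127.2865
M3 S808
G1 X25.3586 Y142.8614 F1224
G00 X37.5734 Y129.8616
M3 S808
G1 X79.0277 Y129.8616 F1224
G1 X79.0277 Y111.0410
G1 X37.5734 Y111.0410
G1 X37.5734 Y129.8616
G00 X37.1535 Y119.2721
M3 S184
G1 X38.5605 Y118.2180 F4051
G1 X34.0283 Y109.3804
G1 X26.5204 Y99.3464
G1 X19.0006 Y94.7032
G1 X14.4325 Y102.0379
M5
G00 X0.0000 Y0.0000

1 u = 1 mm; y_m = 177.7346 − y.

[1] `<polygon>` regular polygon, #ff00ff→score S601 F1665: (49.1987,158.6343) → (68.5375,169.9805) → (68.6942,147.5595) → (49.1987,158.6343) (closed)

[2] `<path>` line segment, #ff8800→cut S808 F1224: (27.9366,127.2865) → (25.3586,142.8614)

[3] `<polygon>` rectangle, #ff8800→cut S808 F1224: (37.5734,129.8616) → (79.0277,129.8616) → (79.0277,111.0410) → (37.5734,111.0410) → (37.5734,129.8616) (closed)

[4] `<path>` cubic bezier, #ff0000→engrave S184 F4051: (37.1535,119.2721) → (38.5605,118.2180) → (34.0283,109.3804) → (26.5204,99.3464) → (19.0006,94.7032) → (14.4325,102.0379)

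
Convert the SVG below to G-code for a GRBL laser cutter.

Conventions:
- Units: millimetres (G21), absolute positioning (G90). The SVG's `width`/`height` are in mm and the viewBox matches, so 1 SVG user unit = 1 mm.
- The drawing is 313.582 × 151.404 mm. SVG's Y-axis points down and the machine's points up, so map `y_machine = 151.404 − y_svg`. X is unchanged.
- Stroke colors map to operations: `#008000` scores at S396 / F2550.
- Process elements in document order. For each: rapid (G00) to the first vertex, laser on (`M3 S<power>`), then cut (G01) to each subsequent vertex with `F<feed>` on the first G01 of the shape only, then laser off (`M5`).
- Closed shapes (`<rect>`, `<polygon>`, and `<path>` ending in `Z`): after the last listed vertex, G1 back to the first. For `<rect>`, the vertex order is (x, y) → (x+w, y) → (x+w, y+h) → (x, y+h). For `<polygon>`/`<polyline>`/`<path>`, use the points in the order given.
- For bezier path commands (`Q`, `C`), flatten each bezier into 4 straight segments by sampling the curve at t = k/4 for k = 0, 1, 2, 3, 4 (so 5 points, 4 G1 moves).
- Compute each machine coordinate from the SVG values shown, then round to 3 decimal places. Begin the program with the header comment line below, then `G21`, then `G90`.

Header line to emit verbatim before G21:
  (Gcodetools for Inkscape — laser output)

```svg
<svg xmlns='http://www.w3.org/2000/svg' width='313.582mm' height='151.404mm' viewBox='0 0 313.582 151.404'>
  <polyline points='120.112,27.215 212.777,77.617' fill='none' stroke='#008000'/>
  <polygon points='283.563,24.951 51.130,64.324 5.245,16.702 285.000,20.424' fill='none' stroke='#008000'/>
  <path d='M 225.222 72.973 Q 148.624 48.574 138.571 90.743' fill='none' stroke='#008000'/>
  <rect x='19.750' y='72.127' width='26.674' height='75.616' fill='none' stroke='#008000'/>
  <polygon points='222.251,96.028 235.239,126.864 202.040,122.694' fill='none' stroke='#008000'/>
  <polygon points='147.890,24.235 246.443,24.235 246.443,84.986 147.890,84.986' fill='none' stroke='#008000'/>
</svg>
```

1 u = 1 mm; y_m = 151.404 − y.

[1] `<polyline>` line segment, #008000→score S396 F2550: (120.112,124.189) → (212.777,73.787)

[2] `<polygon>` closed polygon, #008000→score S396 F2550: (283.563,126.453) → (51.130,87.080) → (5.245,134.702) → (285.000,130.980) → (283.563,126.453) (closed)

[3] `<path>` quadratic bezier, #008000→score S396 F2550: (225.222,78.431) → (191.082,86.470) → (165.260,86.188) → (147.757,77.585) → (138.571,60.661)

[4] `<rect>` rectangle, #008000→score S396 F2550: (19.750,79.277) → (46.424,79.277) → (46.424,3.661) → (19.750,3.661) → (19.750,79.277) (closed)

[5] `<polygon>` regular polygon, #008000→score S396 F2550: (222.251,55.376) → (235.239,24.540) → (202.040,28.710) → (222.251,55.376) (closed)

[6] `<polygon>` rectangle, #008000→score S396 F2550: (147.890,127.169) → (246.443,127.169) → (246.443,66.418) → (147.890,66.418) → (147.890,127.169) (closed)

(Gcodetools for Inkscape — laser output)
G21
G90
G00 X120.112 Y124.189
M3 S396
G01 X212.777 Y73.787 F2550
M5
G00 X283.563 Y126.453
M3 S396
G01 X51.130 Y87.080 F2550
G01 X5.245 Y134.702
G01 X285.000 Y130.980
G01 X283.563 Y126.453
M5
G00 X225.222 Y78.431
M3 S396
G01 X191.082 Y86.470 F2550
G01 X165.260 Y86.188
G01 X147.757 Y77.585
G01 X138.571 Y60.661
M5
G00 X19.750 Y79.277
M3 S396
G01 X46.424 Y79.277 F2550
G01 X46.424 Y3.661
G01 X19.750 Y3.661
G01 X19.750 Y79.277
M5
G00 X222.251 Y55.376
M3 S396
G01 X235.239 Y24.540 F2550
G01 X202.040 Y28.710
G01 X222.251 Y55.376
M5
G00 X147.890 Y127.169
M3 S396
G01 X246.443 Y127.169 F2550
G01 X246.443 Y66.418
G01 X147.890 Y66.418
G01 X147.890 Y127.169
M5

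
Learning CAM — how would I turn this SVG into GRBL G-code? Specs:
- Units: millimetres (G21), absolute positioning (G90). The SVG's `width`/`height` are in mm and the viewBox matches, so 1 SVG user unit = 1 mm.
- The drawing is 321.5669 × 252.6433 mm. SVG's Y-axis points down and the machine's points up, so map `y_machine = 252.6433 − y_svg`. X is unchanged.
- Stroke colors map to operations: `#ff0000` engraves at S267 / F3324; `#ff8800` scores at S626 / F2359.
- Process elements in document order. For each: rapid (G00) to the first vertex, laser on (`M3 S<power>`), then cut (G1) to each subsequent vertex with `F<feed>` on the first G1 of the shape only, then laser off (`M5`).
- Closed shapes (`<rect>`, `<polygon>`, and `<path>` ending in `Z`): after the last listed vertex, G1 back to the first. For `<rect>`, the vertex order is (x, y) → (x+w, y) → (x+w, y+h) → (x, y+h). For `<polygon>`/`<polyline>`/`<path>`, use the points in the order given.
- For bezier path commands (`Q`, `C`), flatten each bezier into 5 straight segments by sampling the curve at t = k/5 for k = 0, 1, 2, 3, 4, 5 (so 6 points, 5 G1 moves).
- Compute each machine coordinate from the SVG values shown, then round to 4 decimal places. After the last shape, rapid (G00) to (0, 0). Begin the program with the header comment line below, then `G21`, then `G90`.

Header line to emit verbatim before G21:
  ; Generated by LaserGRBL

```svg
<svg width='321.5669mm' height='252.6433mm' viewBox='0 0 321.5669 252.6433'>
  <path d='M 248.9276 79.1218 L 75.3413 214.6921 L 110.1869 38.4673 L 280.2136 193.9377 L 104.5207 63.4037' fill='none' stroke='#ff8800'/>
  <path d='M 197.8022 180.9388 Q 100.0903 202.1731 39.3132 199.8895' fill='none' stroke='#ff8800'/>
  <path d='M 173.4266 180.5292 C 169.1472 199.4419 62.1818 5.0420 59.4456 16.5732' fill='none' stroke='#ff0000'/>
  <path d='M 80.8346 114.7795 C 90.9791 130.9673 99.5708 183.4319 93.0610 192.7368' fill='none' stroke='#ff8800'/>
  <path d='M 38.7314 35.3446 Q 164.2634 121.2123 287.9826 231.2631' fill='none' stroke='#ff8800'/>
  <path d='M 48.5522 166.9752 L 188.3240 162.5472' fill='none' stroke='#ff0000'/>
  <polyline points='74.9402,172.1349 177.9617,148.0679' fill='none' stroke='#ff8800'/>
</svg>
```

; Generated by LaserGRBL
G21
G90
G00 X248.9276 Y173.5215
M3 S626
G1 X75.3413 Y37.9512 F2359
G1 X110.1869 Y214.1760
G1 X280.2136 Y58.7056
G1 X104.5207 Y189.2396
M5
G00 X197.8022 Y71.7045
M3 S626
G1 X160.1948 Y64.1515 F2359
G1 X125.5422 Y58.4799
G1 X93.8444 Y54.6898
G1 X65.1014 Y52.7811
G1 X39.3132 Y52.7538
M5
G00 X173.4266 Y72.1141
M3 S267
G1 X160.1920 Y83.0100 F3324
G1 X132.2446 Y124.9773
G1 X99.5165 Y177.8922
G1 X71.9395 Y221.6310
G1 X59.4456 Y236.0701
M5
G00 X80.8346 Y137.8638
M3 S626
G1 X86.6266 Y124.4334 F2359
G1 X91.3955 Y106.1095
G1 X94.4912 Y86.7051
G1 X95.2631 Y70.0331
G1 X93.0610 Y59.9065
M5
G00 X38.7314 Y217.2987
M3 S626
G1 X88.8717 Y181.9843 F2359
G1 X138.8670 Y144.7352
G1 X188.7172 Y105.5515
G1 X238.4224 Y64.4332
G1 X287.9826 Y21.3802
M5
G00 X48.5522 Y85.6681
M3 S267
G1 X188.3240 Y90.0961 F3324
M5
G00 X74.9402 Y80.5084
M3 S626
G1 X177.9617 Y104.5754 F2359
M5
G00 X0.0000 Y0.0000

Since the viewBox matches the mm dimensions, user units are millimetres directly. The only transform is the Y-flip y_m = 252.6433 − y_svg.

Shape 1 is a open polyline drawn with `<path>`. Its stroke #ff8800 means score at S626, F2359. After flipping Y the toolpath is (248.9276,173.5215) → (75.3413,37.9512) → (110.1869,214.1760) → (280.2136,58.7056) → (104.5207,189.2396).

Shape 2 is a quadratic bezier drawn with `<path>`. Its stroke #ff8800 means score at S626, F2359. After flipping Y the toolpath is (197.8022,71.7045) → (160.1948,64.1515) → (125.5422,58.4799) → (93.8444,54.6898) → (65.1014,52.7811) → (39.3132,52.7538).

Shape 3 is a cubic bezier drawn with `<path>`. Its stroke #ff0000 means engrave at S267, F3324. After flipping Y the toolpath is (173.4266,72.1141) → (160.1920,83.0100) → (132.2446,124.9773) → (99.5165,177.8922) → (71.9395,221.6310) → (59.4456,236.0701).

Shape 4 is a cubic bezier drawn with `<path>`. Its stroke #ff8800 means score at S626, F2359. After flipping Y the toolpath is (80.8346,137.8638) → (86.6266,124.4334) → (91.3955,106.1095) → (94.4912,86.7051) → (95.2631,70.0331) → (93.0610,59.9065).

Shape 5 is a quadratic bezier drawn with `<path>`. Its stroke #ff8800 means score at S626, F2359. After flipping Y the toolpath is (38.7314,217.2987) → (88.8717,181.9843) → (138.8670,144.7352) → (188.7172,105.5515) → (238.4224,64.4332) → (287.9826,21.3802).

Shape 6 is a line segment drawn with `<path>`. Its stroke #ff0000 means engrave at S267, F3324. After flipping Y the toolpath is (48.5522,85.6681) → (188.3240,90.0961).

Shape 7 is a line segment drawn with `<polyline>`. Its stroke #ff8800 means score at S626, F2359. After flipping Y the toolpath is (74.9402,80.5084) → (177.9617,104.5754).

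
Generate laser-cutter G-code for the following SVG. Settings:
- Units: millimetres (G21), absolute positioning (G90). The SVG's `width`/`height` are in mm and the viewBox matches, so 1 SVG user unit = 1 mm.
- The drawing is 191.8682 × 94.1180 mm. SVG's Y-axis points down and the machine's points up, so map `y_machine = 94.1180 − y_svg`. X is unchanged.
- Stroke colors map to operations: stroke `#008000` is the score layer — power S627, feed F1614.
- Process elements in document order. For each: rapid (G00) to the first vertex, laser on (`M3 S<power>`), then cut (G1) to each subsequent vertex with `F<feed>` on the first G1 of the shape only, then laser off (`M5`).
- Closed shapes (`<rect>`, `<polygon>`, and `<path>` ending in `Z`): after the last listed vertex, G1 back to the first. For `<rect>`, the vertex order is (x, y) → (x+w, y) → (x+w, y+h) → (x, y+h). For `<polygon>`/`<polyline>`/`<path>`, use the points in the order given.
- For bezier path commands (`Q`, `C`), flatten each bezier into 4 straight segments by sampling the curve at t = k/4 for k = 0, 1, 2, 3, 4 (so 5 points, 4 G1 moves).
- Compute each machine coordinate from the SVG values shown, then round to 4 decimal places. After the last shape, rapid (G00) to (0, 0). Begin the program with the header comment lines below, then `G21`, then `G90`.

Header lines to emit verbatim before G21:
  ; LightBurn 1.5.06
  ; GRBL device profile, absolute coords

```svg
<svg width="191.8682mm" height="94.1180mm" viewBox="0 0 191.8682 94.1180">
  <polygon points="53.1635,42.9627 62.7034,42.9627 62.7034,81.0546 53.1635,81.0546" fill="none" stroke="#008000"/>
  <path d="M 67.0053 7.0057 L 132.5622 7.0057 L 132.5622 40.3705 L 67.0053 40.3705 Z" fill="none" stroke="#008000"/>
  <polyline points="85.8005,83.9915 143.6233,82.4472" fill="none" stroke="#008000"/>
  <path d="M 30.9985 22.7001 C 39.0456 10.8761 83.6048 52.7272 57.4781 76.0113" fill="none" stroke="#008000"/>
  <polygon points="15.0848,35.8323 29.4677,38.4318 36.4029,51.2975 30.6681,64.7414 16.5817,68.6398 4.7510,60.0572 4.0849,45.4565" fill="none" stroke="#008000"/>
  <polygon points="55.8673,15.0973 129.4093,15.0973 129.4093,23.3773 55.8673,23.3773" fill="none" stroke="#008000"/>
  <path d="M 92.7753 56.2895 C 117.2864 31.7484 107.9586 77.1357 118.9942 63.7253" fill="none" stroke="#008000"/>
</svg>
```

; LightBurn 1.5.06
; GRBL device profile, absolute coords
G21
G90
G00 X53.1635 Y51.1553
M3 S627
G1 X62.7034 Y51.1553 F1614
G1 X62.7034 Y13.0634
G1 X53.1635 Y13.0634
G1 X53.1635 Y51.1553
M5
G00 X67.0053 Y87.1123
M3 S627
G1 X132.5622 Y87.1123 F1614
G1 X132.5622 Y53.7475
G1 X67.0053 Y53.7475
G1 X67.0053 Y87.1123
M5
G00 X85.8005 Y10.1265
M3 S627
G1 X143.6233 Y11.6708 F1614
M5
G00 X30.9985 Y71.4179
M3 S627
G1 X42.2049 Y71.3506 F1614
G1 X57.0535 Y57.9278
G1 X65.4945 Y37.9223
G1 X57.4781 Y18.1067
M5
G00 X15.0848 Y58.2857
M3 S627
G1 X29.4677 Y55.6862 F1614
G1 X36.4029 Y42.8205
G1 X30.6681 Y29.3766
G1 X16.5817 Y25.4782
G1 X4.7510 Y34.0608
G1 X4.0849 Y48.6615
G1 X15.0848 Y58.2857
M5
G00 X55.8673 Y79.0207
M3 S627
G1 X129.4093 Y79.0207 F1614
G1 X129.4093 Y70.7407
G1 X55.8673 Y70.7407
G1 X55.8673 Y79.0207
M5
G00 X92.7753 Y37.8285
M3 S627
G1 X105.6607 Y45.1341 F1614
G1 X110.9381 Y38.2846
G1 X113.6887 Y29.3481
G1 X118.9942 Y30.3927
M5
G00 X0.0000 Y0.0000

1 u = 1 mm; y_m = 94.1180 − y.

[1] `<polygon>` rectangle, #008000→score S627 F1614: (53.1635,51.1553) → (62.7034,51.1553) → (62.7034,13.0634) → (53.1635,13.0634) → (53.1635,51.1553) (closed)

[2] `<path>` rectangle, #008000→score S627 F1614: (67.0053,87.1123) → (132.5622,87.1123) → (132.5622,53.7475) → (67.0053,53.7475) → (67.0053,87.1123) (closed)

[3] `<polyline>` line segment, #008000→score S627 F1614: (85.8005,10.1265) → (143.6233,11.6708)

[4] `<path>` cubic bezier, #008000→score S627 F1614: (30.9985,71.4179) → (42.2049,71.3506) → (57.0535,57.9278) → (65.4945,37.9223) → (57.4781,18.1067)

[5] `<polygon>` regular polygon, #008000→score S627 F1614: (15.0848,58.2857) → (29.4677,55.6862) → (36.4029,42.8205) → (30.6681,29.3766) → (16.5817,25.4782) → (4.7510,34.0608) → (4.0849,48.6615) → (15.0848,58.2857) (closed)

[6] `<polygon>` rectangle, #008000→score S627 F1614: (55.8673,79.0207) → (129.4093,79.0207) → (129.4093,70.7407) → (55.8673,70.7407) → (55.8673,79.0207) (closed)

[7] `<path>` cubic bezier, #008000→score S627 F1614: (92.7753,37.8285) → (105.6607,45.1341) → (110.9381,38.2846) → (113.6887,29.3481) → (118.9942,30.3927)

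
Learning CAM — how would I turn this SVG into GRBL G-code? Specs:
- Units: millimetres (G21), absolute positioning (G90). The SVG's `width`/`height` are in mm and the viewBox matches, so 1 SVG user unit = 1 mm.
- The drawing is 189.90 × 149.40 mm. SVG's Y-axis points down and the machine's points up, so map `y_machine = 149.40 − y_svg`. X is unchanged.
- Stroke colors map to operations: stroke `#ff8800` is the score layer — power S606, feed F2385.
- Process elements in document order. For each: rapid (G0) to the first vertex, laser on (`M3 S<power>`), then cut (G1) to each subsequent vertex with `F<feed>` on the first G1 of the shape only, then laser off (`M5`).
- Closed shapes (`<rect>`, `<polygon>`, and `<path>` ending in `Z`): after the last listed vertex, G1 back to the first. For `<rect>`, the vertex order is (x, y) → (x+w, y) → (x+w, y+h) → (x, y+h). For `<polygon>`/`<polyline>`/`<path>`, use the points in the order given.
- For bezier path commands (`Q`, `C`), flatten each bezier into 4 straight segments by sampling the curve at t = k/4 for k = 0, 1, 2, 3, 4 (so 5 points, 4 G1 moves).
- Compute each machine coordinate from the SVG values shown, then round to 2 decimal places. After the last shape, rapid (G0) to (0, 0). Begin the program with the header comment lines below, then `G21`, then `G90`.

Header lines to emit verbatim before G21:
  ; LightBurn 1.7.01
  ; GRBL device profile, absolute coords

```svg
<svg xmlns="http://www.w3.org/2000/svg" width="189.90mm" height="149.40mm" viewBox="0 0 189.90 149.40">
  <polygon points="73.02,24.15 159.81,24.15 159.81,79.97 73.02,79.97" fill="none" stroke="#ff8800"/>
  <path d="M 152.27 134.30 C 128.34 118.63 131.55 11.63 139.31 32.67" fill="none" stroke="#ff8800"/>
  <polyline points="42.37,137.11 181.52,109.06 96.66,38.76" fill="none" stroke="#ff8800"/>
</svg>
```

1 u = 1 mm; y_m = 149.40 − y.

[1] `<polygon>` rectangle, #ff8800→score S606 F2385: (73.02,125.25) → (159.81,125.25) → (159.81,69.43) → (73.02,69.43) → (73.02,125.25) (closed)

[2] `<path>` cubic bezier, #ff8800→score S606 F2385: (152.27,15.10) → (139.06,40.55) → (133.91,79.68) → (134.70,111.93) → (139.31,116.73)

[3] `<polyline>` open polyline, #ff8800→score S606 F2385: (42.37,12.29) → (181.52,40.34) → (96.66,110.64)

; LightBurn 1.7.01
; GRBL device profile, absolute coords
G21
G90
G0 X73.02 Y125.25
M3 S606
G1 X159.81 Y125.25 F2385
G1 X159.81 Y69.43
G1 X73.02 Y69.43
G1 X73.02 Y125.25
M5
G0 X152.27 Y15.10
M3 S606
G1 X139.06 Y40.55 F2385
G1 X133.91 Y79.68
G1 X134.70 Y111.93
G1 X139.31 Y116.73
M5
G0 X42.37 Y12.29
M3 S606
G1 X181.52 Y40.34 F2385
G1 X96.66 Y110.64
M5
G0 X0.00 Y0.00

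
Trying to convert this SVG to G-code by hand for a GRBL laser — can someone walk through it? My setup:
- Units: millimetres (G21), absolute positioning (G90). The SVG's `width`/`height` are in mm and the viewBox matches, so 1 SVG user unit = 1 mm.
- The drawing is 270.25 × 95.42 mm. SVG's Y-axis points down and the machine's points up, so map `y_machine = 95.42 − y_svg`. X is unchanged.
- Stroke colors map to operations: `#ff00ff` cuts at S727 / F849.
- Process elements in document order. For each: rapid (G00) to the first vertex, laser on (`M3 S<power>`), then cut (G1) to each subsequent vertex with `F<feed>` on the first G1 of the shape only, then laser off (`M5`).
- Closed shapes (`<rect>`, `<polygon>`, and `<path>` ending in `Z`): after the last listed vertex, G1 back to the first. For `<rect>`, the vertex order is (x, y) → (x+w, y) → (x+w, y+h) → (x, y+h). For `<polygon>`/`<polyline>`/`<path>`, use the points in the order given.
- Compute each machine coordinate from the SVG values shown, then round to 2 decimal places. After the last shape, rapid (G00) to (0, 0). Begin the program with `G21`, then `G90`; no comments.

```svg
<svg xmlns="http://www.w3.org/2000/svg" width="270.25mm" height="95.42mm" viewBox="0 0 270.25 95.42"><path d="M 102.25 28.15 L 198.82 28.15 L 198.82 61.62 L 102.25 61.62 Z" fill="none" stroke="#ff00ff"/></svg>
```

viewBox `0 0 270.25 95.42` with mm width/height → 1 unit = 1 mm. Flip: y_m = 95.42 − y_svg.

**Shape 1** — `<path>` rectangle, stroke `#ff00ff` → cut (S727, F849). Machine vertices: (102.25,67.27) → (198.82,67.27) → (198.82,33.80) → (102.25,33.80) → (102.25,67.27). Closed: final G1 returns to the first vertex.

G21
G90
G00 X102.25 Y67.27
M3 S727
G1 X198.82 Y67.27 F849
G1 X198.82 Y33.80
G1 X102.25 Y33.80
G1 X102.25 Y67.27
M5
G00 X0.00 Y0.00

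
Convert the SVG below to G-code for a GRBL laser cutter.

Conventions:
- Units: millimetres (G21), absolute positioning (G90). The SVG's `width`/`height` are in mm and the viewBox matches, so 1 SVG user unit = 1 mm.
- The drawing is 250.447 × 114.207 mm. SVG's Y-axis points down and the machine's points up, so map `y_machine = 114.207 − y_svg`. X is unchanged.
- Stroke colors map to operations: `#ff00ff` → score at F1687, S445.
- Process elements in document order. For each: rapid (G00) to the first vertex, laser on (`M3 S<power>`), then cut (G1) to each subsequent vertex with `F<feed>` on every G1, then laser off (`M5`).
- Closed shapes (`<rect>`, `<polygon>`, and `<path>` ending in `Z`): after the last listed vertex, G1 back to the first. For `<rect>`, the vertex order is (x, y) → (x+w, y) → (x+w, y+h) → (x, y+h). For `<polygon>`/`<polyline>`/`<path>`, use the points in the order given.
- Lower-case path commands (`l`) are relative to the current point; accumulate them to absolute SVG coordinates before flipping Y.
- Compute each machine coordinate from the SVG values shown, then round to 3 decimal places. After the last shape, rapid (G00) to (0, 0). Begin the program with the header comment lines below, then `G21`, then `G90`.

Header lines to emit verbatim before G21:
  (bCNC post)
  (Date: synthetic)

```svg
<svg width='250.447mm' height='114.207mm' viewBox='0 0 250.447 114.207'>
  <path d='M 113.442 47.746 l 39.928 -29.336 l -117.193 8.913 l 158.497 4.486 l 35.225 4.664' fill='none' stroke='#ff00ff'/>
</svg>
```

viewBox `0 0 250.447 114.207` with mm width/height → 1 unit = 1 mm. Flip: y_m = 114.207 − y_svg.

**Shape 1** — `<path>` open polyline, stroke `#ff00ff` → score (S445, F1687). Machine vertices: (113.442,66.461) → (153.370,95.797) → (36.177,86.884) → (194.674,82.398) → (229.899,77.734). Open path.

(bCNC post)
(Date: synthetic)
G21
G90
G00 X113.442 Y66.461
M3 S445
G1 X153.370 Y95.797 F1687
G1 X36.177 Y86.884 F1687
G1 X194.674 Y82.398 F1687
G1 X229.899 Y77.734 F1687
M5
G00 X0.000 Y0.000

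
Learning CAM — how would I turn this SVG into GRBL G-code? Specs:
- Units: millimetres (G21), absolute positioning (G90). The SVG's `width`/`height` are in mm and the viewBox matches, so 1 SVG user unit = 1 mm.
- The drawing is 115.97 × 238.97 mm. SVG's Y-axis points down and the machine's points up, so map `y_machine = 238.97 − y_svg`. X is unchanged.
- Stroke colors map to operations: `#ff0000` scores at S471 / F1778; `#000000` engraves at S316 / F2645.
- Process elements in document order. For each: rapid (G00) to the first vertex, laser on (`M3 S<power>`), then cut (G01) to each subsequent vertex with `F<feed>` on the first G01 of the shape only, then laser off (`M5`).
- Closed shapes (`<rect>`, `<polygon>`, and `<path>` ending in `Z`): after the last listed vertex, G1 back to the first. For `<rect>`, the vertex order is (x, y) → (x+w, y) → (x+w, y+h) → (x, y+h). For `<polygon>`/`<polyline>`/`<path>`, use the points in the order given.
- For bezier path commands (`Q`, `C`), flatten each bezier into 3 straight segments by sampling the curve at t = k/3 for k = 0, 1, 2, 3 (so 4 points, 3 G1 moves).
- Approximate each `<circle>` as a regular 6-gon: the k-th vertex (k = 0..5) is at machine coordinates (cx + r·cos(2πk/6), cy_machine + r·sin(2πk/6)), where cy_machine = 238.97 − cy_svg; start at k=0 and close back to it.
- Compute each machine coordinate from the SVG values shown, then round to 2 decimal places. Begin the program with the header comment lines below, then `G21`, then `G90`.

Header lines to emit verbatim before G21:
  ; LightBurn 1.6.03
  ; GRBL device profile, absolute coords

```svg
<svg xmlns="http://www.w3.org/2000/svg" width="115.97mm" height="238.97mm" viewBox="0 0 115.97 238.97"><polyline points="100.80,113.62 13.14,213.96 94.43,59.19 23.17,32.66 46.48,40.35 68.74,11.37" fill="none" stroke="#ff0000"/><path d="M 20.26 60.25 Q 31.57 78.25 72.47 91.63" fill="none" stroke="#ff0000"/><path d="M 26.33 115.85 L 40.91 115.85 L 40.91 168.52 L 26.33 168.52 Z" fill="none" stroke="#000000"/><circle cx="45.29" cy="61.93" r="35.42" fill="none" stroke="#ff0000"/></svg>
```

Since the viewBox matches the mm dimensions, user units are millimetres directly. The only transform is the Y-flip y_m = 238.97 − y_svg.

Shape 1 is a open polyline drawn with `<polyline>`. Its stroke #ff0000 means score at S471, F1778. After flipping Y the toolpath is (100.80,125.35) → (13.14,25.01) → (94.43,179.78) → (23.17,206.31) → (46.48,198.62) → (68.74,227.60).

Shape 2 is a quadratic bezier drawn with `<path>`. Its stroke #ff0000 means score at S471, F1778. After flipping Y the toolpath is (20.26,178.72) → (31.09,167.23) → (48.49,156.77) → (72.47,147.34).

Shape 3 is a rectangle drawn with `<path>`. Its stroke #000000 means engrave at S316, F2645. After flipping Y the toolpath is (26.33,123.12) → (40.91,123.12) → (40.91,70.45) → (26.33,70.45) → (26.33,123.12), returning to the start.

Shape 4 is a circle drawn with `<circle>`. Its stroke #ff0000 means score at S471, F1778. After flipping Y the toolpath is (80.71,177.04) → (63.00,207.71) → (27.58,207.71) → (9.87,177.04) → (27.58,146.37) → (63.00,146.37) → (80.71,177.04), returning to the start.

; LightBurn 1.6.03
; GRBL device profile, absolute coords
G21
G90
G00 X100.80 Y125.35
M3 S471
G01 X13.14 Y25.01 F1778
G01 X94.43 Y179.78
G01 X23.17 Y206.31
G01 X46.48 Y198.62
G01 X68.74 Y227.60
M5
G00 X20.26 Y178.72
M3 S471
G01 X31.09 Y167.23 F1778
G01 X48.49 Y156.77
G01 X72.47 Y147.34
M5
G00 X26.33 Y123.12
M3 S316
G01 X40.91 Y123.12 F2645
G01 X40.91 Y70.45
G01 X26.33 Y70.45
G01 X26.33 Y123.12
M5
G00 X80.71 Y177.04
M3 S471
G01 X63.00 Y207.71 F1778
G01 X27.58 Y207.71
G01 X9.87 Y177.04
G01 X27.58 Y146.37
G01 X63.00 Y146.37
G01 X80.71 Y177.04
M5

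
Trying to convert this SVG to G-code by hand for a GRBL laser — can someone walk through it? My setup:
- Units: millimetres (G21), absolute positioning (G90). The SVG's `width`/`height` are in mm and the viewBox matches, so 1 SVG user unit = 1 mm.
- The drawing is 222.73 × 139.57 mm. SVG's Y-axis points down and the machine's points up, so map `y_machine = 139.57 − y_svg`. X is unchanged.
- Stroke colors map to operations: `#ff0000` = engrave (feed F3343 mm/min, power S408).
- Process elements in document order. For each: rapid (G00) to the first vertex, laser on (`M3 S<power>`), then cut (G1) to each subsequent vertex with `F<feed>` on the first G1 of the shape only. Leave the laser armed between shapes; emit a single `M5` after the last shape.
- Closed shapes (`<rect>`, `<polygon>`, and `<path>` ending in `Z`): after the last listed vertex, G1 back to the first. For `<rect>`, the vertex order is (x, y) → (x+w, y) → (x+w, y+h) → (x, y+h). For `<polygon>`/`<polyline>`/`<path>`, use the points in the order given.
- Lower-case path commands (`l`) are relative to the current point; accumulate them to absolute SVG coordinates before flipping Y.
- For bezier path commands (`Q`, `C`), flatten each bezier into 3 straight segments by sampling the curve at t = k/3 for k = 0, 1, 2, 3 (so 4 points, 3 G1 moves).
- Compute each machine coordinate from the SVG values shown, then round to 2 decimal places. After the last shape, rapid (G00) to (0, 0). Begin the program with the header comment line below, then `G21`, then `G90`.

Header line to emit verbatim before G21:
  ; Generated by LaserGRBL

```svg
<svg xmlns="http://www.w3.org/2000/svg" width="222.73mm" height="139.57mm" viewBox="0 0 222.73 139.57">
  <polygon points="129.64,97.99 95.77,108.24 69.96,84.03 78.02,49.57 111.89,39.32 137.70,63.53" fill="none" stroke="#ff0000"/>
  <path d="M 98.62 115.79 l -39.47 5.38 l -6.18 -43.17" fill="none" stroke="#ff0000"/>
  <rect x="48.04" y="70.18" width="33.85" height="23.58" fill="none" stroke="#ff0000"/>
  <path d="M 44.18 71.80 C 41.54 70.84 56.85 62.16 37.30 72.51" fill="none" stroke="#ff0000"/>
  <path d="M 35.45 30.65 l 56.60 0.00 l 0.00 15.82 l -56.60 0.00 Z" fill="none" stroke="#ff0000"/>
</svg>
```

viewBox `0 0 222.73 139.57` with mm width/height → 1 unit = 1 mm. Flip: y_m = 139.57 − y_svg.

**Shape 1** — `<polygon>` regular polygon, stroke `#ff0000` → engrave (S408, F3343). Machine vertices: (129.64,41.58) → (95.77,31.33) → (69.96,55.54) → (78.02,90.00) → (111.89,100.25) → (137.70,76.04) → (129.64,41.58). Closed: final G1 returns to the first vertex.

**Shape 2** — `<path>` open polyline, stroke `#ff0000` → engrave (S408, F3343). Machine vertices: (98.62,23.78) → (59.15,18.40) → (52.97,61.57). Open path.

**Shape 3** — `<rect>` rectangle, stroke `#ff0000` → engrave (S408, F3343). Machine vertices: (48.04,69.39) → (81.89,69.39) → (81.89,45.81) → (48.04,45.81) → (48.04,69.39). Closed: final G1 returns to the first vertex.

**Shape 4** — `<path>` cubic bezier, stroke `#ff0000` → engrave (S408, F3343). Control points (SVG): P0=(44.18,71.80), P1=(41.54,70.84), P2=(56.85,62.16), P3=(37.30,72.51); sampled at t=k/3. Machine vertices: (44.18,67.77) → (45.57,70.31) → (47.19,72.06) → (37.30,67.06). Open path.

**Shape 5** — `<path>` rectangle, stroke `#ff0000` → engrave (S408, F3343). Machine vertices: (35.45,108.92) → (92.05,108.92) → (92.05,93.10) → (35.45,93.10) → (35.45,108.92). Closed: final G1 returns to the first vertex.

; Generated by LaserGRBL
G21
G90
G00 X129.64 Y41.58
M3 S408
G1 X95.77 Y31.33 F3343
G1 X69.96 Y55.54
G1 X78.02 Y90.00
G1 X111.89 Y100.25
G1 X137.70 Y76.04
G1 X129.64 Y41.58
G00 X98.62 Y23.78
M3 S408
G1 X59.15 Y18.40 F3343
G1 X52.97 Y61.57
G00 X48.04 Y69.39
M3 S408
G1 X81.89 Y69.39 F3343
G1 X81.89 Y45.81
G1 X48.04 Y45.81
G1 X48.04 Y69.39
G00 X44.18 Y67.77
M3 S408
G1 X45.57 Y70.31 F3343
G1 X47.19 Y72.06
G1 X37.30 Y67.06
G00 X35.45 Y108.92
M3 S408
G1 X92.05 Y108.92 F3343
G1 X92.05 Y93.10
G1 X35.45 Y93.10
G1 X35.45 Y108.92
M5
G00 X0.00 Y0.00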